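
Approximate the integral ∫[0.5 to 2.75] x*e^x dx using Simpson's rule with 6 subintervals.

f(x) = x*e^x
a = 0.5, b = 2.75, n = 6
h = (b - a)/n = 0.375000

Simpson's rule: (h/3)[f(x₀) + 4f(x₁) + 2f(x₂) + ... + f(xₙ)]

x_0 = 0.5000, f(x_0) = 0.824361, coefficient = 1
x_1 = 0.8750, f(x_1) = 2.099016, coefficient = 4
x_2 = 1.2500, f(x_2) = 4.362929, coefficient = 2
x_3 = 1.6250, f(x_3) = 8.252431, coefficient = 4
x_4 = 2.0000, f(x_4) = 14.778112, coefficient = 2
x_5 = 2.3750, f(x_5) = 25.533656, coefficient = 4
x_6 = 2.7500, f(x_6) = 43.017238, coefficient = 1

I ≈ (0.375000/3) × 225.664093 = 28.208012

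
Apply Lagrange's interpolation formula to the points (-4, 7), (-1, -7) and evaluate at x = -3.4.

Lagrange interpolation formula:
P(x) = Σ yᵢ × Lᵢ(x)
where Lᵢ(x) = Π_{j≠i} (x - xⱼ)/(xᵢ - xⱼ)

L_0(-3.4) = (-3.4 - (-1))/(-4 - (-1)) = 0.800000
L_1(-3.4) = (-3.4 - (-4))/(-1 - (-4)) = 0.200000

P(-3.4) = 7×L_0(-3.4) + (-7)×L_1(-3.4)
P(-3.4) = 4.200000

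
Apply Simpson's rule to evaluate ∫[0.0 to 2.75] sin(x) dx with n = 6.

f(x) = sin(x)
a = 0.0, b = 2.75, n = 6
h = (b - a)/n = 0.458333

Simpson's rule: (h/3)[f(x₀) + 4f(x₁) + 2f(x₂) + ... + f(xₙ)]

x_0 = 0.0000, f(x_0) = 0.000000, coefficient = 1
x_1 = 0.4583, f(x_1) = 0.442454, coefficient = 4
x_2 = 0.9167, f(x_2) = 0.793578, coefficient = 2
x_3 = 1.3750, f(x_3) = 0.980893, coefficient = 4
x_4 = 1.8333, f(x_4) = 0.965735, coefficient = 2
x_5 = 2.2917, f(x_5) = 0.751232, coefficient = 4
x_6 = 2.7500, f(x_6) = 0.381661, coefficient = 1

I ≈ (0.458333/3) × 12.598601 = 1.924786
Exact value: 1.924302
Error: 0.000484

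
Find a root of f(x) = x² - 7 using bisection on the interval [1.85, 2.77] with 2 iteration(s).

f(x) = x² - 7
Initial interval: [1.85, 2.77]

Iteration 1:
  c_1 = (1.850000 + 2.770000)/2 = 2.310000
  f(c_1) = f(2.310000) = -1.663900
  f(a) × f(c) ≥ 0, new interval: [2.310000, 2.770000]
Iteration 2:
  c_2 = (2.310000 + 2.770000)/2 = 2.540000
  f(c_2) = f(2.540000) = -0.548400
  f(a) × f(c) ≥ 0, new interval: [2.540000, 2.770000]

After 2 iteration(s), the approximation is c_2 = 2.540000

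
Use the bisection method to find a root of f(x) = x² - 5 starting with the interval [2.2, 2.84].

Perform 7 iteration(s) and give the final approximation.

f(x) = x² - 5
Initial interval: [2.2, 2.84]

Iteration 1:
  c_1 = (2.200000 + 2.840000)/2 = 2.520000
  f(c_1) = f(2.520000) = 1.350400
  f(a) × f(c) < 0, new interval: [2.200000, 2.520000]
Iteration 2:
  c_2 = (2.200000 + 2.520000)/2 = 2.360000
  f(c_2) = f(2.360000) = 0.569600
  f(a) × f(c) < 0, new interval: [2.200000, 2.360000]
Iteration 3:
  c_3 = (2.200000 + 2.360000)/2 = 2.280000
  f(c_3) = f(2.280000) = 0.198400
  f(a) × f(c) < 0, new interval: [2.200000, 2.280000]
Iteration 4:
  c_4 = (2.200000 + 2.280000)/2 = 2.240000
  f(c_4) = f(2.240000) = 0.017600
  f(a) × f(c) < 0, new interval: [2.200000, 2.240000]
Iteration 5:
  c_5 = (2.200000 + 2.240000)/2 = 2.220000
  f(c_5) = f(2.220000) = -0.071600
  f(a) × f(c) ≥ 0, new interval: [2.220000, 2.240000]
Iteration 6:
  c_6 = (2.220000 + 2.240000)/2 = 2.230000
  f(c_6) = f(2.230000) = -0.027100
  f(a) × f(c) ≥ 0, new interval: [2.230000, 2.240000]
Iteration 7:
  c_7 = (2.230000 + 2.240000)/2 = 2.235000
  f(c_7) = f(2.235000) = -0.004775
  f(a) × f(c) ≥ 0, new interval: [2.235000, 2.240000]

After 7 iteration(s), the approximation is c_7 = 2.235000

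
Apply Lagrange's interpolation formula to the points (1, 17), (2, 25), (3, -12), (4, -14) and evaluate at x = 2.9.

Lagrange interpolation formula:
P(x) = Σ yᵢ × Lᵢ(x)
where Lᵢ(x) = Π_{j≠i} (x - xⱼ)/(xᵢ - xⱼ)

L_0(2.9) = (2.9 - 2)/(1 - 2) × (2.9 - 3)/(1 - 3) × (2.9 - 4)/(1 - 4) = -0.016500
L_1(2.9) = (2.9 - 1)/(2 - 1) × (2.9 - 3)/(2 - 3) × (2.9 - 4)/(2 - 4) = 0.104500
L_2(2.9) = (2.9 - 1)/(3 - 1) × (2.9 - 2)/(3 - 2) × (2.9 - 4)/(3 - 4) = 0.940500
L_3(2.9) = (2.9 - 1)/(4 - 1) × (2.9 - 2)/(4 - 2) × (2.9 - 3)/(4 - 3) = -0.028500

P(2.9) = 17×L_0(2.9) + 25×L_1(2.9) + (-12)×L_2(2.9) + (-14)×L_3(2.9)
P(2.9) = -8.555000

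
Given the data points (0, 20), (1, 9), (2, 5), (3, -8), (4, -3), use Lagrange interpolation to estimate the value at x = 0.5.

Lagrange interpolation formula:
P(x) = Σ yᵢ × Lᵢ(x)
where Lᵢ(x) = Π_{j≠i} (x - xⱼ)/(xᵢ - xⱼ)

L_0(0.5) = (0.5 - 1)/(0 - 1) × (0.5 - 2)/(0 - 2) × (0.5 - 3)/(0 - 3) × (0.5 - 4)/(0 - 4) = 0.273438
L_1(0.5) = (0.5 - 0)/(1 - 0) × (0.5 - 2)/(1 - 2) × (0.5 - 3)/(1 - 3) × (0.5 - 4)/(1 - 4) = 1.093750
L_2(0.5) = (0.5 - 0)/(2 - 0) × (0.5 - 1)/(2 - 1) × (0.5 - 3)/(2 - 3) × (0.5 - 4)/(2 - 4) = -0.546875
L_3(0.5) = (0.5 - 0)/(3 - 0) × (0.5 - 1)/(3 - 1) × (0.5 - 2)/(3 - 2) × (0.5 - 4)/(3 - 4) = 0.218750
L_4(0.5) = (0.5 - 0)/(4 - 0) × (0.5 - 1)/(4 - 1) × (0.5 - 2)/(4 - 2) × (0.5 - 3)/(4 - 3) = -0.039062

P(0.5) = 20×L_0(0.5) + 9×L_1(0.5) + 5×L_2(0.5) + (-8)×L_3(0.5) + (-3)×L_4(0.5)
P(0.5) = 10.945312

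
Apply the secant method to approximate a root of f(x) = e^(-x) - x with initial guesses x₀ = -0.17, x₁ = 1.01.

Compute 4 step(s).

f(x) = e^(-x) - x
x₀ = -0.17, x₁ = 1.01

Secant formula: x_{n+1} = x_n - f(x_n)(x_n - x_{n-1})/(f(x_n) - f(x_{n-1}))

Iteration 1:
  f(-0.170000) = 1.355305
  f(1.010000) = -0.645781
  x_2 = 1.010000 - (-0.645781)×(1.010000 - (-0.170000))/(-0.645781 - 1.355305)
       = 0.629196
Iteration 2:
  f(1.010000) = -0.645781
  f(0.629196) = -0.096176
  x_3 = 0.629196 - (-0.096176)×(0.629196 - 1.010000)/(-0.096176 - (-0.645781))
       = 0.562559
Iteration 3:
  f(0.629196) = -0.096176
  f(0.562559) = 0.007190
  x_4 = 0.562559 - 0.007190×(0.562559 - 0.629196)/(0.007190 - (-0.096176))
       = 0.567194
Iteration 4:
  f(0.562559) = 0.007190
  f(0.567194) = -0.000080
  x_5 = 0.567194 - (-0.000080)×(0.567194 - 0.562559)/(-0.000080 - 0.007190)
       = 0.567143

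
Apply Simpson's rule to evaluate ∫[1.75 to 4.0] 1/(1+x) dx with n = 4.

f(x) = 1/(1+x)
a = 1.75, b = 4.0, n = 4
h = (b - a)/n = 0.562500

Simpson's rule: (h/3)[f(x₀) + 4f(x₁) + 2f(x₂) + ... + f(xₙ)]

x_0 = 1.7500, f(x_0) = 0.363636, coefficient = 1
x_1 = 2.3125, f(x_1) = 0.301887, coefficient = 4
x_2 = 2.8750, f(x_2) = 0.258065, coefficient = 2
x_3 = 3.4375, f(x_3) = 0.225352, coefficient = 4
x_4 = 4.0000, f(x_4) = 0.200000, coefficient = 1

I ≈ (0.562500/3) × 3.188721 = 0.597885
Exact value: 0.597837
Error: 0.000048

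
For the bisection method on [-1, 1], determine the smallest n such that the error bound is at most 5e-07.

We need (b-a)/2^n ≤ 5e-07
(1 - (-1))/2^n ≤ 5e-07
2/2^n ≤ 5e-07
2^n ≥ 4000000
n ≥ log₂(4000000) = 21.93
n ≥ 22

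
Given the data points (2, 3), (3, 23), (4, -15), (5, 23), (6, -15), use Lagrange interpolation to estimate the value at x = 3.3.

Lagrange interpolation formula:
P(x) = Σ yᵢ × Lᵢ(x)
where Lᵢ(x) = Π_{j≠i} (x - xⱼ)/(xᵢ - xⱼ)

L_0(3.3) = (3.3 - 3)/(2 - 3) × (3.3 - 4)/(2 - 4) × (3.3 - 5)/(2 - 5) × (3.3 - 6)/(2 - 6) = -0.040162
L_1(3.3) = (3.3 - 2)/(3 - 2) × (3.3 - 4)/(3 - 4) × (3.3 - 5)/(3 - 5) × (3.3 - 6)/(3 - 6) = 0.696150
L_2(3.3) = (3.3 - 2)/(4 - 2) × (3.3 - 3)/(4 - 3) × (3.3 - 5)/(4 - 5) × (3.3 - 6)/(4 - 6) = 0.447525
L_3(3.3) = (3.3 - 2)/(5 - 2) × (3.3 - 3)/(5 - 3) × (3.3 - 4)/(5 - 4) × (3.3 - 6)/(5 - 6) = -0.122850
L_4(3.3) = (3.3 - 2)/(6 - 2) × (3.3 - 3)/(6 - 3) × (3.3 - 4)/(6 - 4) × (3.3 - 5)/(6 - 5) = 0.019337

P(3.3) = 3×L_0(3.3) + 23×L_1(3.3) + (-15)×L_2(3.3) + 23×L_3(3.3) + (-15)×L_4(3.3)
P(3.3) = 6.062475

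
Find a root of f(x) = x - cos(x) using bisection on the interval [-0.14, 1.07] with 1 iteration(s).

f(x) = x - cos(x)
Initial interval: [-0.14, 1.07]

Iteration 1:
  c_1 = (-0.140000 + 1.070000)/2 = 0.465000
  f(c_1) = f(0.465000) = -0.428822
  f(a) × f(c) ≥ 0, new interval: [0.465000, 1.070000]

After 1 iteration(s), the approximation is c_1 = 0.465000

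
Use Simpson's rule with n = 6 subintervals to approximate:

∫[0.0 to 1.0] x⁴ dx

f(x) = x⁴
a = 0.0, b = 1.0, n = 6
h = (b - a)/n = 0.166667

Simpson's rule: (h/3)[f(x₀) + 4f(x₁) + 2f(x₂) + ... + f(xₙ)]

x_0 = 0.0000, f(x_0) = 0.000000, coefficient = 1
x_1 = 0.1667, f(x_1) = 0.000772, coefficient = 4
x_2 = 0.3333, f(x_2) = 0.012346, coefficient = 2
x_3 = 0.5000, f(x_3) = 0.062500, coefficient = 4
x_4 = 0.6667, f(x_4) = 0.197531, coefficient = 2
x_5 = 0.8333, f(x_5) = 0.482253, coefficient = 4
x_6 = 1.0000, f(x_6) = 1.000000, coefficient = 1

I ≈ (0.166667/3) × 3.601852 = 0.200103
Exact value: 0.200000
Error: 0.000103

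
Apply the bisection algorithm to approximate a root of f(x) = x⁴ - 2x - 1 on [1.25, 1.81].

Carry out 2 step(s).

f(x) = x⁴ - 2x - 1
Initial interval: [1.25, 1.81]

Iteration 1:
  c_1 = (1.250000 + 1.810000)/2 = 1.530000
  f(c_1) = f(1.530000) = 1.419813
  f(a) × f(c) < 0, new interval: [1.250000, 1.530000]
Iteration 2:
  c_2 = (1.250000 + 1.530000)/2 = 1.390000
  f(c_2) = f(1.390000) = -0.046990
  f(a) × f(c) ≥ 0, new interval: [1.390000, 1.530000]

After 2 iteration(s), the approximation is c_2 = 1.390000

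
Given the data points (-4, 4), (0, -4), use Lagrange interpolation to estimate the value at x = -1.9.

Lagrange interpolation formula:
P(x) = Σ yᵢ × Lᵢ(x)
where Lᵢ(x) = Π_{j≠i} (x - xⱼ)/(xᵢ - xⱼ)

L_0(-1.9) = (-1.9 - 0)/(-4 - 0) = 0.475000
L_1(-1.9) = (-1.9 - (-4))/(0 - (-4)) = 0.525000

P(-1.9) = 4×L_0(-1.9) + (-4)×L_1(-1.9)
P(-1.9) = -0.200000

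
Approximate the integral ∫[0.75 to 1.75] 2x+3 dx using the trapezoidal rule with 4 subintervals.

f(x) = 2x+3
a = 0.75, b = 1.75, n = 4
h = (b - a)/n = 0.250000

Trapezoidal rule: (h/2)[f(x₀) + 2f(x₁) + 2f(x₂) + ... + f(xₙ)]

x_0 = 0.7500, f(x_0) = 4.500000, coefficient = 1
x_1 = 1.0000, f(x_1) = 5.000000, coefficient = 2
x_2 = 1.2500, f(x_2) = 5.500000, coefficient = 2
x_3 = 1.5000, f(x_3) = 6.000000, coefficient = 2
x_4 = 1.7500, f(x_4) = 6.500000, coefficient = 1

I ≈ (0.250000/2) × 44.000000 = 5.500000
Exact value: 5.500000
Error: 0.000000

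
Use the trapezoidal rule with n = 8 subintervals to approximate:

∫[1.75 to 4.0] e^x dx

f(x) = e^x
a = 1.75, b = 4.0, n = 8
h = (b - a)/n = 0.281250

Trapezoidal rule: (h/2)[f(x₀) + 2f(x₁) + 2f(x₂) + ... + f(xₙ)]

x_0 = 1.7500, f(x_0) = 5.754603, coefficient = 1
x_1 = 2.0312, f(x_1) = 7.623610, coefficient = 2
x_2 = 2.3125, f(x_2) = 10.099642, coefficient = 2
x_3 = 2.5938, f(x_3) = 13.379852, coefficient = 2
x_4 = 2.8750, f(x_4) = 17.725424, coefficient = 2
x_5 = 3.1562, f(x_5) = 23.482372, coefficient = 2
x_6 = 3.4375, f(x_6) = 31.109088, coefficient = 2
x_7 = 3.7188, f(x_7) = 41.212846, coefficient = 2
x_8 = 4.0000, f(x_8) = 54.598150, coefficient = 1

I ≈ (0.281250/2) × 349.618421 = 49.165090
Exact value: 48.843547
Error: 0.321543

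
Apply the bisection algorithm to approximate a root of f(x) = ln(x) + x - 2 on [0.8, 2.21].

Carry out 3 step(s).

f(x) = ln(x) + x - 2
Initial interval: [0.8, 2.21]

Iteration 1:
  c_1 = (0.800000 + 2.210000)/2 = 1.505000
  f(c_1) = f(1.505000) = -0.086207
  f(a) × f(c) ≥ 0, new interval: [1.505000, 2.210000]
Iteration 2:
  c_2 = (1.505000 + 2.210000)/2 = 1.857500
  f(c_2) = f(1.857500) = 0.476731
  f(a) × f(c) < 0, new interval: [1.505000, 1.857500]
Iteration 3:
  c_3 = (1.505000 + 1.857500)/2 = 1.681250
  f(c_3) = f(1.681250) = 0.200788
  f(a) × f(c) < 0, new interval: [1.505000, 1.681250]

After 3 iteration(s), the approximation is c_3 = 1.681250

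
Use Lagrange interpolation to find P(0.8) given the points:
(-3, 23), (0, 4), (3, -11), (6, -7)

Lagrange interpolation formula:
P(x) = Σ yᵢ × Lᵢ(x)
where Lᵢ(x) = Π_{j≠i} (x - xⱼ)/(xᵢ - xⱼ)

L_0(0.8) = (0.8 - 0)/(-3 - 0) × (0.8 - 3)/(-3 - 3) × (0.8 - 6)/(-3 - 6) = -0.056494
L_1(0.8) = (0.8 - (-3))/(0 - (-3)) × (0.8 - 3)/(0 - 3) × (0.8 - 6)/(0 - 6) = 0.805037
L_2(0.8) = (0.8 - (-3))/(3 - (-3)) × (0.8 - 0)/(3 - 0) × (0.8 - 6)/(3 - 6) = 0.292741
L_3(0.8) = (0.8 - (-3))/(6 - (-3)) × (0.8 - 0)/(6 - 0) × (0.8 - 3)/(6 - 3) = -0.041284

P(0.8) = 23×L_0(0.8) + 4×L_1(0.8) + (-11)×L_2(0.8) + (-7)×L_3(0.8)
P(0.8) = -1.010370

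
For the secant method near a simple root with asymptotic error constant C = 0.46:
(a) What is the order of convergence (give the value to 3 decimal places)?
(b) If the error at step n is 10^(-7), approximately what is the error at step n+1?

(a) Secant method has superlinear convergence with order φ = (1+√5)/2 ≈ 1.618.
    This means |e_{n+1}| ≈ C|e_n|^1.618.

(b) With |e_n| = 10^(-7) and C = 0.46:
    |e_{n+1}| ≈ 0.46 × (10^(-7))^1.618 = 0.46 × 10^(-11.33)

(a) ≈ 1.618 (golden ratio); (b) |e_{n+1}| ≈ 2.170e-12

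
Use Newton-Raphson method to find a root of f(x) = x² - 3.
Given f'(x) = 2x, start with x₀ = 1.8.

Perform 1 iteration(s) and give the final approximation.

f(x) = x² - 3
f'(x) = 2x
x₀ = 1.8

Newton-Raphson formula: x_{n+1} = x_n - f(x_n)/f'(x_n)

Iteration 1:
  f(1.800000) = 0.240000
  f'(1.800000) = 3.600000
  x_1 = 1.800000 - 0.240000/3.600000 = 1.733333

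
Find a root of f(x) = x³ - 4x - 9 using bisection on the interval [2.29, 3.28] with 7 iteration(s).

f(x) = x³ - 4x - 9
Initial interval: [2.29, 3.28]

Iteration 1:
  c_1 = (2.290000 + 3.280000)/2 = 2.785000
  f(c_1) = f(2.785000) = 1.461087
  f(a) × f(c) < 0, new interval: [2.290000, 2.785000]
Iteration 2:
  c_2 = (2.290000 + 2.785000)/2 = 2.537500
  f(c_2) = f(2.537500) = -2.811275
  f(a) × f(c) ≥ 0, new interval: [2.537500, 2.785000]
Iteration 3:
  c_3 = (2.537500 + 2.785000)/2 = 2.661250
  f(c_3) = f(2.661250) = -0.797358
  f(a) × f(c) ≥ 0, new interval: [2.661250, 2.785000]
Iteration 4:
  c_4 = (2.661250 + 2.785000)/2 = 2.723125
  f(c_4) = f(2.723125) = 0.300588
  f(a) × f(c) < 0, new interval: [2.661250, 2.723125]
Iteration 5:
  c_5 = (2.661250 + 2.723125)/2 = 2.692188
  f(c_5) = f(2.692188) = -0.256115
  f(a) × f(c) ≥ 0, new interval: [2.692188, 2.723125]
Iteration 6:
  c_6 = (2.692188 + 2.723125)/2 = 2.707656
  f(c_6) = f(2.707656) = 0.020292
  f(a) × f(c) < 0, new interval: [2.692188, 2.707656]
Iteration 7:
  c_7 = (2.692188 + 2.707656)/2 = 2.699922
  f(c_7) = f(2.699922) = -0.118396
  f(a) × f(c) ≥ 0, new interval: [2.699922, 2.707656]

After 7 iteration(s), the approximation is c_7 = 2.699922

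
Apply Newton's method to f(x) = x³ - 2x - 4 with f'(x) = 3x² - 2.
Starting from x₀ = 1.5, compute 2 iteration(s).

f(x) = x³ - 2x - 4
f'(x) = 3x² - 2
x₀ = 1.5

Newton-Raphson formula: x_{n+1} = x_n - f(x_n)/f'(x_n)

Iteration 1:
  f(1.500000) = -3.625000
  f'(1.500000) = 4.750000
  x_1 = 1.500000 - (-3.625000)/4.750000 = 2.263158
Iteration 2:
  f(2.263158) = 3.065316
  f'(2.263158) = 13.365651
  x_2 = 2.263158 - 3.065316/13.365651 = 2.033815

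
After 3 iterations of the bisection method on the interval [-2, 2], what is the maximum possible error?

Bisection error bound: |error| ≤ (b-a)/2^n
|error| ≤ (2 - (-2))/2^3 = 4/2^3
|error| ≤ 0.5000000000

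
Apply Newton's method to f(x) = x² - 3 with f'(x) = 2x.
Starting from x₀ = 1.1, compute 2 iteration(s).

f(x) = x² - 3
f'(x) = 2x
x₀ = 1.1

Newton-Raphson formula: x_{n+1} = x_n - f(x_n)/f'(x_n)

Iteration 1:
  f(1.100000) = -1.790000
  f'(1.100000) = 2.200000
  x_1 = 1.100000 - (-1.790000)/2.200000 = 1.913636
Iteration 2:
  f(1.913636) = 0.662004
  f'(1.913636) = 3.827273
  x_2 = 1.913636 - 0.662004/3.827273 = 1.740666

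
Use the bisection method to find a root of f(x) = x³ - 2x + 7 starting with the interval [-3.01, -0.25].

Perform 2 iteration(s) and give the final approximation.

f(x) = x³ - 2x + 7
Initial interval: [-3.01, -0.25]

Iteration 1:
  c_1 = (-3.010000 + (-0.250000))/2 = -1.630000
  f(c_1) = f(-1.630000) = 5.929253
  f(a) × f(c) < 0, new interval: [-3.010000, -1.630000]
Iteration 2:
  c_2 = (-3.010000 + (-1.630000))/2 = -2.320000
  f(c_2) = f(-2.320000) = -0.847168
  f(a) × f(c) ≥ 0, new interval: [-2.320000, -1.630000]

After 2 iteration(s), the approximation is c_2 = -2.320000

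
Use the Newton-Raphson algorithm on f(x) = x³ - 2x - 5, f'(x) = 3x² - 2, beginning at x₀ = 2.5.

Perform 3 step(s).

f(x) = x³ - 2x - 5
f'(x) = 3x² - 2
x₀ = 2.5

Newton-Raphson formula: x_{n+1} = x_n - f(x_n)/f'(x_n)

Iteration 1:
  f(2.500000) = 5.625000
  f'(2.500000) = 16.750000
  x_1 = 2.500000 - 5.625000/16.750000 = 2.164179
Iteration 2:
  f(2.164179) = 0.807945
  f'(2.164179) = 12.051014
  x_2 = 2.164179 - 0.807945/12.051014 = 2.097135
Iteration 3:
  f(2.097135) = 0.028882
  f'(2.097135) = 11.193930
  x_3 = 2.097135 - 0.028882/11.193930 = 2.094555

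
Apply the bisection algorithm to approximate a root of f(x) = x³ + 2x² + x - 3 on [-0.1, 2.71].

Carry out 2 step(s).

f(x) = x³ + 2x² + x - 3
Initial interval: [-0.1, 2.71]

Iteration 1:
  c_1 = (-0.100000 + 2.710000)/2 = 1.305000
  f(c_1) = f(1.305000) = 3.933498
  f(a) × f(c) < 0, new interval: [-0.100000, 1.305000]
Iteration 2:
  c_2 = (-0.100000 + 1.305000)/2 = 0.602500
  f(c_2) = f(0.602500) = -1.452776
  f(a) × f(c) ≥ 0, new interval: [0.602500, 1.305000]

After 2 iteration(s), the approximation is c_2 = 0.602500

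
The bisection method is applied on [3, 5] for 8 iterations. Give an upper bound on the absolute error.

Bisection error bound: |error| ≤ (b-a)/2^n
|error| ≤ (5 - 3)/2^8 = 2/2^8
|error| ≤ 0.0078125000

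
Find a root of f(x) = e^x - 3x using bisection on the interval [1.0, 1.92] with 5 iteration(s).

f(x) = e^x - 3x
Initial interval: [1.0, 1.92]

Iteration 1:
  c_1 = (1.000000 + 1.920000)/2 = 1.460000
  f(c_1) = f(1.460000) = -0.074040
  f(a) × f(c) ≥ 0, new interval: [1.460000, 1.920000]
Iteration 2:
  c_2 = (1.460000 + 1.920000)/2 = 1.690000
  f(c_2) = f(1.690000) = 0.349481
  f(a) × f(c) < 0, new interval: [1.460000, 1.690000]
Iteration 3:
  c_3 = (1.460000 + 1.690000)/2 = 1.575000
  f(c_3) = f(1.575000) = 0.105742
  f(a) × f(c) < 0, new interval: [1.460000, 1.575000]
Iteration 4:
  c_4 = (1.460000 + 1.575000)/2 = 1.517500
  f(c_4) = f(1.517500) = 0.008309
  f(a) × f(c) < 0, new interval: [1.460000, 1.517500]
Iteration 5:
  c_5 = (1.460000 + 1.517500)/2 = 1.488750
  f(c_5) = f(1.488750) = -0.034697
  f(a) × f(c) ≥ 0, new interval: [1.488750, 1.517500]

After 5 iteration(s), the approximation is c_5 = 1.488750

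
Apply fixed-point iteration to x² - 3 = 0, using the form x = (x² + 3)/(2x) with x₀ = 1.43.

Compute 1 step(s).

Equation: x² - 3 = 0
Fixed-point form: x = (x² + 3)/(2x)
x₀ = 1.43

x_1 = g(1.430000) = 1.763951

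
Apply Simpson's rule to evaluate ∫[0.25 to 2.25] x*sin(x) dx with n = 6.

f(x) = x*sin(x)
a = 0.25, b = 2.25, n = 6
h = (b - a)/n = 0.333333

Simpson's rule: (h/3)[f(x₀) + 4f(x₁) + 2f(x₂) + ... + f(xₙ)]

x_0 = 0.2500, f(x_0) = 0.061851, coefficient = 1
x_1 = 0.5833, f(x_1) = 0.321305, coefficient = 4
x_2 = 0.9167, f(x_2) = 0.727446, coefficient = 2
x_3 = 1.2500, f(x_3) = 1.186231, coefficient = 4
x_4 = 1.5833, f(x_4) = 1.583209, coefficient = 2
x_5 = 1.9167, f(x_5) = 1.803163, coefficient = 4
x_6 = 2.2500, f(x_6) = 1.750665, coefficient = 1

I ≈ (0.333333/3) × 19.676623 = 2.186291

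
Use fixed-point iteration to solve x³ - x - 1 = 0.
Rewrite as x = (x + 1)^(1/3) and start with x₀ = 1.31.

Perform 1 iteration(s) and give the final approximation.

Equation: x³ - x - 1 = 0
Fixed-point form: x = (x + 1)^(1/3)
x₀ = 1.31

x_1 = g(1.310000) = 1.321916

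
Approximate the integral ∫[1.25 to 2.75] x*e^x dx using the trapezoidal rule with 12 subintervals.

f(x) = x*e^x
a = 1.25, b = 2.75, n = 12
h = (b - a)/n = 0.125000

Trapezoidal rule: (h/2)[f(x₀) + 2f(x₁) + 2f(x₂) + ... + f(xₙ)]

x_0 = 1.2500, f(x_0) = 4.362929, coefficient = 1
x_1 = 1.3750, f(x_1) = 5.438230, coefficient = 2
x_2 = 1.5000, f(x_2) = 6.722534, coefficient = 2
x_3 = 1.6250, f(x_3) = 8.252431, coefficient = 2
x_4 = 1.7500, f(x_4) = 10.070555, coefficient = 2
x_5 = 1.8750, f(x_5) = 12.226536, coefficient = 2
x_6 = 2.0000, f(x_6) = 14.778112, coefficient = 2
x_7 = 2.1250, f(x_7) = 17.792407, coefficient = 2
x_8 = 2.2500, f(x_8) = 21.347406, coefficient = 2
x_9 = 2.3750, f(x_9) = 25.533656, coefficient = 2
x_10 = 2.5000, f(x_10) = 30.456235, coefficient = 2
x_11 = 2.6250, f(x_11) = 36.237007, coefficient = 2
x_12 = 2.7500, f(x_12) = 43.017238, coefficient = 1

I ≈ (0.125000/2) × 425.090384 = 26.568149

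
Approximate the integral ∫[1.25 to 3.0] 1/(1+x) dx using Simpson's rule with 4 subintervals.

f(x) = 1/(1+x)
a = 1.25, b = 3.0, n = 4
h = (b - a)/n = 0.437500

Simpson's rule: (h/3)[f(x₀) + 4f(x₁) + 2f(x₂) + ... + f(xₙ)]

x_0 = 1.2500, f(x_0) = 0.444444, coefficient = 1
x_1 = 1.6875, f(x_1) = 0.372093, coefficient = 4
x_2 = 2.1250, f(x_2) = 0.320000, coefficient = 2
x_3 = 2.5625, f(x_3) = 0.280702, coefficient = 4
x_4 = 3.0000, f(x_4) = 0.250000, coefficient = 1

I ≈ (0.437500/3) × 3.945624 = 0.575403
Exact value: 0.575364
Error: 0.000039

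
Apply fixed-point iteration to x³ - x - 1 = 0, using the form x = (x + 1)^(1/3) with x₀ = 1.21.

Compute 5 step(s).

Equation: x³ - x - 1 = 0
Fixed-point form: x = (x + 1)^(1/3)
x₀ = 1.21

x_1 = g(1.210000) = 1.302559
x_2 = g(1.302559) = 1.320496
x_3 = g(1.320496) = 1.323915
x_4 = g(1.323915) = 1.324566
x_5 = g(1.324566) = 1.324689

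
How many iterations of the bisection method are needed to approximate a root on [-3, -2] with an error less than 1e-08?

We need (b-a)/2^n ≤ 1e-08
(-2 - (-3))/2^n ≤ 1e-08
1/2^n ≤ 1e-08
2^n ≥ 100000000
n ≥ log₂(100000000) = 26.58
n ≥ 27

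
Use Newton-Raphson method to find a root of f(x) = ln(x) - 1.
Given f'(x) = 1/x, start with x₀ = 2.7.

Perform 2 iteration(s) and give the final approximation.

f(x) = ln(x) - 1
f'(x) = 1/x
x₀ = 2.7

Newton-Raphson formula: x_{n+1} = x_n - f(x_n)/f'(x_n)

Iteration 1:
  f(2.700000) = -0.006748
  f'(2.700000) = 0.370370
  x_1 = 2.700000 - (-0.006748)/0.370370 = 2.718220
Iteration 2:
  f(2.718220) = -0.000023
  f'(2.718220) = 0.367888
  x_2 = 2.718220 - (-0.000023)/0.367888 = 2.718282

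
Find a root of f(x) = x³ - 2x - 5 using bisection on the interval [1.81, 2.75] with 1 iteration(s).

f(x) = x³ - 2x - 5
Initial interval: [1.81, 2.75]

Iteration 1:
  c_1 = (1.810000 + 2.750000)/2 = 2.280000
  f(c_1) = f(2.280000) = 2.292352
  f(a) × f(c) < 0, new interval: [1.810000, 2.280000]

After 1 iteration(s), the approximation is c_1 = 2.280000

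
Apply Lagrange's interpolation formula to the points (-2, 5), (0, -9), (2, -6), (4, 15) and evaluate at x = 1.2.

Lagrange interpolation formula:
P(x) = Σ yᵢ × Lᵢ(x)
where Lᵢ(x) = Π_{j≠i} (x - xⱼ)/(xᵢ - xⱼ)

L_0(1.2) = (1.2 - 0)/(-2 - 0) × (1.2 - 2)/(-2 - 2) × (1.2 - 4)/(-2 - 4) = -0.056000
L_1(1.2) = (1.2 - (-2))/(0 - (-2)) × (1.2 - 2)/(0 - 2) × (1.2 - 4)/(0 - 4) = 0.448000
L_2(1.2) = (1.2 - (-2))/(2 - (-2)) × (1.2 - 0)/(2 - 0) × (1.2 - 4)/(2 - 4) = 0.672000
L_3(1.2) = (1.2 - (-2))/(4 - (-2)) × (1.2 - 0)/(4 - 0) × (1.2 - 2)/(4 - 2) = -0.064000

P(1.2) = 5×L_0(1.2) + (-9)×L_1(1.2) + (-6)×L_2(1.2) + 15×L_3(1.2)
P(1.2) = -9.304000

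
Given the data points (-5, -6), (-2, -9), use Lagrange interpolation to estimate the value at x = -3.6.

Lagrange interpolation formula:
P(x) = Σ yᵢ × Lᵢ(x)
where Lᵢ(x) = Π_{j≠i} (x - xⱼ)/(xᵢ - xⱼ)

L_0(-3.6) = (-3.6 - (-2))/(-5 - (-2)) = 0.533333
L_1(-3.6) = (-3.6 - (-5))/(-2 - (-5)) = 0.466667

P(-3.6) = (-6)×L_0(-3.6) + (-9)×L_1(-3.6)
P(-3.6) = -7.400000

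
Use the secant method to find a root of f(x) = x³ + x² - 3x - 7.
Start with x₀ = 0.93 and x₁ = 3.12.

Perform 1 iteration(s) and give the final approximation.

f(x) = x³ + x² - 3x - 7
x₀ = 0.93, x₁ = 3.12

Secant formula: x_{n+1} = x_n - f(x_n)(x_n - x_{n-1})/(f(x_n) - f(x_{n-1}))

Iteration 1:
  f(0.930000) = -8.120743
  f(3.120000) = 23.745728
  x_2 = 3.120000 - 23.745728×(3.120000 - 0.930000)/(23.745728 - (-8.120743))
       = 1.488092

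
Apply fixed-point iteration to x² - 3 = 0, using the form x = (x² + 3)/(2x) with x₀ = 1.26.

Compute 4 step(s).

Equation: x² - 3 = 0
Fixed-point form: x = (x² + 3)/(2x)
x₀ = 1.26

x_1 = g(1.260000) = 1.820476
x_2 = g(1.820476) = 1.734198
x_3 = g(1.734198) = 1.732052
x_4 = g(1.732052) = 1.732051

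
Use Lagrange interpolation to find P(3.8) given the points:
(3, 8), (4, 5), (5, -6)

Lagrange interpolation formula:
P(x) = Σ yᵢ × Lᵢ(x)
where Lᵢ(x) = Π_{j≠i} (x - xⱼ)/(xᵢ - xⱼ)

L_0(3.8) = (3.8 - 4)/(3 - 4) × (3.8 - 5)/(3 - 5) = 0.120000
L_1(3.8) = (3.8 - 3)/(4 - 3) × (3.8 - 5)/(4 - 5) = 0.960000
L_2(3.8) = (3.8 - 3)/(5 - 3) × (3.8 - 4)/(5 - 4) = -0.080000

P(3.8) = 8×L_0(3.8) + 5×L_1(3.8) + (-6)×L_2(3.8)
P(3.8) = 6.240000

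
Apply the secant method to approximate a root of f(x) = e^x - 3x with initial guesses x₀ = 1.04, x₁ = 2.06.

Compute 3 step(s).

f(x) = e^x - 3x
x₀ = 1.04, x₁ = 2.06

Secant formula: x_{n+1} = x_n - f(x_n)(x_n - x_{n-1})/(f(x_n) - f(x_{n-1}))

Iteration 1:
  f(1.040000) = -0.290783
  f(2.060000) = 1.665970
  x_2 = 2.060000 - 1.665970×(2.060000 - 1.040000)/(1.665970 - (-0.290783))
       = 1.191577
Iteration 2:
  f(2.060000) = 1.665970
  f(1.191577) = -0.282462
  x_3 = 1.191577 - (-0.282462)×(1.191577 - 2.060000)/(-0.282462 - 1.665970)
       = 1.317471
Iteration 3:
  f(1.191577) = -0.282462
  f(1.317471) = -0.218447
  x_4 = 1.317471 - (-0.218447)×(1.317471 - 1.191577)/(-0.218447 - (-0.282462))
       = 1.747074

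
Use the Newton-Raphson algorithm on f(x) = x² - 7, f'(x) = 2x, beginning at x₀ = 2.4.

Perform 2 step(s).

f(x) = x² - 7
f'(x) = 2x
x₀ = 2.4

Newton-Raphson formula: x_{n+1} = x_n - f(x_n)/f'(x_n)

Iteration 1:
  f(2.400000) = -1.240000
  f'(2.400000) = 4.800000
  x_1 = 2.400000 - (-1.240000)/4.800000 = 2.658333
Iteration 2:
  f(2.658333) = 0.066736
  f'(2.658333) = 5.316667
  x_2 = 2.658333 - 0.066736/5.316667 = 2.645781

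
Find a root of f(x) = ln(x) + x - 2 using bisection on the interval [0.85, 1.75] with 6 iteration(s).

f(x) = ln(x) + x - 2
Initial interval: [0.85, 1.75]

Iteration 1:
  c_1 = (0.850000 + 1.750000)/2 = 1.300000
  f(c_1) = f(1.300000) = -0.437636
  f(a) × f(c) ≥ 0, new interval: [1.300000, 1.750000]
Iteration 2:
  c_2 = (1.300000 + 1.750000)/2 = 1.525000
  f(c_2) = f(1.525000) = -0.053006
  f(a) × f(c) ≥ 0, new interval: [1.525000, 1.750000]
Iteration 3:
  c_3 = (1.525000 + 1.750000)/2 = 1.637500
  f(c_3) = f(1.637500) = 0.130671
  f(a) × f(c) < 0, new interval: [1.525000, 1.637500]
Iteration 4:
  c_4 = (1.525000 + 1.637500)/2 = 1.581250
  f(c_4) = f(1.581250) = 0.039466
  f(a) × f(c) < 0, new interval: [1.525000, 1.581250]
Iteration 5:
  c_5 = (1.525000 + 1.581250)/2 = 1.553125
  f(c_5) = f(1.553125) = -0.006606
  f(a) × f(c) ≥ 0, new interval: [1.553125, 1.581250]
Iteration 6:
  c_6 = (1.553125 + 1.581250)/2 = 1.567187
  f(c_6) = f(1.567187) = 0.016470
  f(a) × f(c) < 0, new interval: [1.553125, 1.567187]

After 6 iteration(s), the approximation is c_6 = 1.567187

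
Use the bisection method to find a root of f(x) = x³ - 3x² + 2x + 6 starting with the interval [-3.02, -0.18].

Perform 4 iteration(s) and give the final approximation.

f(x) = x³ - 3x² + 2x + 6
Initial interval: [-3.02, -0.18]

Iteration 1:
  c_1 = (-3.020000 + (-0.180000))/2 = -1.600000
  f(c_1) = f(-1.600000) = -8.976000
  f(a) × f(c) ≥ 0, new interval: [-1.600000, -0.180000]
Iteration 2:
  c_2 = (-1.600000 + (-0.180000))/2 = -0.890000
  f(c_2) = f(-0.890000) = 1.138731
  f(a) × f(c) < 0, new interval: [-1.600000, -0.890000]
Iteration 3:
  c_3 = (-1.600000 + (-0.890000))/2 = -1.245000
  f(c_3) = f(-1.245000) = -3.069856
  f(a) × f(c) ≥ 0, new interval: [-1.245000, -0.890000]
Iteration 4:
  c_4 = (-1.245000 + (-0.890000))/2 = -1.067500
  f(c_4) = f(-1.067500) = -0.770145
  f(a) × f(c) ≥ 0, new interval: [-1.067500, -0.890000]

After 4 iteration(s), the approximation is c_4 = -1.067500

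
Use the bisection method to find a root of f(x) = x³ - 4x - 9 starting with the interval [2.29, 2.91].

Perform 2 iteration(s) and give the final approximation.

f(x) = x³ - 4x - 9
Initial interval: [2.29, 2.91]

Iteration 1:
  c_1 = (2.290000 + 2.910000)/2 = 2.600000
  f(c_1) = f(2.600000) = -1.824000
  f(a) × f(c) ≥ 0, new interval: [2.600000, 2.910000]
Iteration 2:
  c_2 = (2.600000 + 2.910000)/2 = 2.755000
  f(c_2) = f(2.755000) = 0.890519
  f(a) × f(c) < 0, new interval: [2.600000, 2.755000]

After 2 iteration(s), the approximation is c_2 = 2.755000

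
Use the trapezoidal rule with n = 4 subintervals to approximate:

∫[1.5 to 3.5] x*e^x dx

f(x) = x*e^x
a = 1.5, b = 3.5, n = 4
h = (b - a)/n = 0.500000

Trapezoidal rule: (h/2)[f(x₀) + 2f(x₁) + 2f(x₂) + ... + f(xₙ)]

x_0 = 1.5000, f(x_0) = 6.722534, coefficient = 1
x_1 = 2.0000, f(x_1) = 14.778112, coefficient = 2
x_2 = 2.5000, f(x_2) = 30.456235, coefficient = 2
x_3 = 3.0000, f(x_3) = 60.256611, coefficient = 2
x_4 = 3.5000, f(x_4) = 115.904082, coefficient = 1

I ≈ (0.500000/2) × 333.608531 = 83.402133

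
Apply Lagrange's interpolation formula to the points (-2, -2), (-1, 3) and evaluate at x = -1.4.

Lagrange interpolation formula:
P(x) = Σ yᵢ × Lᵢ(x)
where Lᵢ(x) = Π_{j≠i} (x - xⱼ)/(xᵢ - xⱼ)

L_0(-1.4) = (-1.4 - (-1))/(-2 - (-1)) = 0.400000
L_1(-1.4) = (-1.4 - (-2))/(-1 - (-2)) = 0.600000

P(-1.4) = (-2)×L_0(-1.4) + 3×L_1(-1.4)
P(-1.4) = 1.000000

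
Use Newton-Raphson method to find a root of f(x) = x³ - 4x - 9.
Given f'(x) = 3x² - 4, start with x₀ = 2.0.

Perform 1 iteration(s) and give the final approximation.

f(x) = x³ - 4x - 9
f'(x) = 3x² - 4
x₀ = 2.0

Newton-Raphson formula: x_{n+1} = x_n - f(x_n)/f'(x_n)

Iteration 1:
  f(2.000000) = -9.000000
  f'(2.000000) = 8.000000
  x_1 = 2.000000 - (-9.000000)/8.000000 = 3.125000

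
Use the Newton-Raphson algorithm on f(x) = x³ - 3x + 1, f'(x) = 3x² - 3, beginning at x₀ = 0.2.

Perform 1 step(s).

f(x) = x³ - 3x + 1
f'(x) = 3x² - 3
x₀ = 0.2

Newton-Raphson formula: x_{n+1} = x_n - f(x_n)/f'(x_n)

Iteration 1:
  f(0.200000) = 0.408000
  f'(0.200000) = -2.880000
  x_1 = 0.200000 - 0.408000/(-2.880000) = 0.341667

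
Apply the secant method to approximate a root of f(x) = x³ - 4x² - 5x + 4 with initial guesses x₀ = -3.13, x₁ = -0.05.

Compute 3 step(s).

f(x) = x³ - 4x² - 5x + 4
x₀ = -3.13, x₁ = -0.05

Secant formula: x_{n+1} = x_n - f(x_n)(x_n - x_{n-1})/(f(x_n) - f(x_{n-1}))

Iteration 1:
  f(-3.130000) = -50.201897
  f(-0.050000) = 4.239875
  x_2 = -0.050000 - 4.239875×(-0.050000 - (-3.130000))/(4.239875 - (-50.201897))
       = -0.289868
Iteration 2:
  f(-0.050000) = 4.239875
  f(-0.289868) = 5.088889
  x_3 = -0.289868 - 5.088889×(-0.289868 - (-0.050000))/(5.088889 - 4.239875)
       = 1.147870
Iteration 3:
  f(-0.289868) = 5.088889
  f(1.147870) = -5.497328
  x_4 = 1.147870 - (-5.497328)×(1.147870 - (-0.289868))/(-5.497328 - 5.088889)
       = 0.401266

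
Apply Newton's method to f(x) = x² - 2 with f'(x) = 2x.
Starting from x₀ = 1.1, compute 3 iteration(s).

f(x) = x² - 2
f'(x) = 2x
x₀ = 1.1

Newton-Raphson formula: x_{n+1} = x_n - f(x_n)/f'(x_n)

Iteration 1:
  f(1.100000) = -0.790000
  f'(1.100000) = 2.200000
  x_1 = 1.100000 - (-0.790000)/2.200000 = 1.459091
Iteration 2:
  f(1.459091) = 0.128946
  f'(1.459091) = 2.918182
  x_2 = 1.459091 - 0.128946/2.918182 = 1.414904
Iteration 3:
  f(1.414904) = 0.001953
  f'(1.414904) = 2.829807
  x_3 = 1.414904 - 0.001953/2.829807 = 1.414214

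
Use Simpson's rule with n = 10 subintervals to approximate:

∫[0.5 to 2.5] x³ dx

f(x) = x³
a = 0.5, b = 2.5, n = 10
h = (b - a)/n = 0.200000

Simpson's rule: (h/3)[f(x₀) + 4f(x₁) + 2f(x₂) + ... + f(xₙ)]

x_0 = 0.5000, f(x_0) = 0.125000, coefficient = 1
x_1 = 0.7000, f(x_1) = 0.343000, coefficient = 4
x_2 = 0.9000, f(x_2) = 0.729000, coefficient = 2
x_3 = 1.1000, f(x_3) = 1.331000, coefficient = 4
x_4 = 1.3000, f(x_4) = 2.197000, coefficient = 2
x_5 = 1.5000, f(x_5) = 3.375000, coefficient = 4
x_6 = 1.7000, f(x_6) = 4.913000, coefficient = 2
x_7 = 1.9000, f(x_7) = 6.859000, coefficient = 4
x_8 = 2.1000, f(x_8) = 9.261000, coefficient = 2
x_9 = 2.3000, f(x_9) = 12.167000, coefficient = 4
x_10 = 2.5000, f(x_10) = 15.625000, coefficient = 1

I ≈ (0.200000/3) × 146.250000 = 9.750000
Exact value: 9.750000
Error: 0.000000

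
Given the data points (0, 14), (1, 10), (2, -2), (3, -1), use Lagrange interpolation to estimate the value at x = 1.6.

Lagrange interpolation formula:
P(x) = Σ yᵢ × Lᵢ(x)
where Lᵢ(x) = Π_{j≠i} (x - xⱼ)/(xᵢ - xⱼ)

L_0(1.6) = (1.6 - 1)/(0 - 1) × (1.6 - 2)/(0 - 2) × (1.6 - 3)/(0 - 3) = -0.056000
L_1(1.6) = (1.6 - 0)/(1 - 0) × (1.6 - 2)/(1 - 2) × (1.6 - 3)/(1 - 3) = 0.448000
L_2(1.6) = (1.6 - 0)/(2 - 0) × (1.6 - 1)/(2 - 1) × (1.6 - 3)/(2 - 3) = 0.672000
L_3(1.6) = (1.6 - 0)/(3 - 0) × (1.6 - 1)/(3 - 1) × (1.6 - 2)/(3 - 2) = -0.064000

P(1.6) = 14×L_0(1.6) + 10×L_1(1.6) + (-2)×L_2(1.6) + (-1)×L_3(1.6)
P(1.6) = 2.416000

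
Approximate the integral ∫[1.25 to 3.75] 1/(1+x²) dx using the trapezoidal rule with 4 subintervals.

f(x) = 1/(1+x²)
a = 1.25, b = 3.75, n = 4
h = (b - a)/n = 0.625000

Trapezoidal rule: (h/2)[f(x₀) + 2f(x₁) + 2f(x₂) + ... + f(xₙ)]

x_0 = 1.2500, f(x_0) = 0.390244, coefficient = 1
x_1 = 1.8750, f(x_1) = 0.221453, coefficient = 2
x_2 = 2.5000, f(x_2) = 0.137931, coefficient = 2
x_3 = 3.1250, f(x_3) = 0.092888, coefficient = 2
x_4 = 3.7500, f(x_4) = 0.066390, coefficient = 1

I ≈ (0.625000/2) × 1.361179 = 0.425368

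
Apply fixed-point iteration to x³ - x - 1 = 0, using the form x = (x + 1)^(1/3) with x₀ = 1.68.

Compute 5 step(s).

Equation: x³ - x - 1 = 0
Fixed-point form: x = (x + 1)^(1/3)
x₀ = 1.68

x_1 = g(1.680000) = 1.389030
x_2 = g(1.389030) = 1.336823
x_3 = g(1.336823) = 1.327013
x_4 = g(1.327013) = 1.325154
x_5 = g(1.325154) = 1.324801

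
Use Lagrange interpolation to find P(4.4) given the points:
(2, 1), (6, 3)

Lagrange interpolation formula:
P(x) = Σ yᵢ × Lᵢ(x)
where Lᵢ(x) = Π_{j≠i} (x - xⱼ)/(xᵢ - xⱼ)

L_0(4.4) = (4.4 - 6)/(2 - 6) = 0.400000
L_1(4.4) = (4.4 - 2)/(6 - 2) = 0.600000

P(4.4) = 1×L_0(4.4) + 3×L_1(4.4)
P(4.4) = 2.200000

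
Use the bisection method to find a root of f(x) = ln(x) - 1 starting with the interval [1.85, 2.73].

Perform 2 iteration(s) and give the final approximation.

f(x) = ln(x) - 1
Initial interval: [1.85, 2.73]

Iteration 1:
  c_1 = (1.850000 + 2.730000)/2 = 2.290000
  f(c_1) = f(2.290000) = -0.171448
  f(a) × f(c) ≥ 0, new interval: [2.290000, 2.730000]
Iteration 2:
  c_2 = (2.290000 + 2.730000)/2 = 2.510000
  f(c_2) = f(2.510000) = -0.079717
  f(a) × f(c) ≥ 0, new interval: [2.510000, 2.730000]

After 2 iteration(s), the approximation is c_2 = 2.510000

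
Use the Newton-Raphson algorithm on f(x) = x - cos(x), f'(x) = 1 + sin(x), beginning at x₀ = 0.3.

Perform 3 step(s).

f(x) = x - cos(x)
f'(x) = 1 + sin(x)
x₀ = 0.3

Newton-Raphson formula: x_{n+1} = x_n - f(x_n)/f'(x_n)

Iteration 1:
  f(0.300000) = -0.655336
  f'(0.300000) = 1.295520
  x_1 = 0.300000 - (-0.655336)/1.295520 = 0.805848
Iteration 2:
  f(0.805848) = 0.113349
  f'(0.805848) = 1.721418
  x_2 = 0.805848 - 0.113349/1.721418 = 0.740002
Iteration 3:
  f(0.740002) = 0.001535
  f'(0.740002) = 1.674289
  x_3 = 0.740002 - 0.001535/1.674289 = 0.739085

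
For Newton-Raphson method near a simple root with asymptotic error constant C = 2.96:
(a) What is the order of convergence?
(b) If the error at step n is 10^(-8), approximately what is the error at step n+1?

(a) Newton-Raphson has quadratic (order 2) convergence near simple roots.
    This means |e_{n+1}| ≈ C|e_n|².

(b) With |e_n| = 10^(-8) and C = 2.96:
    |e_{n+1}| ≈ 2.96 × (10^(-8))² = 2.96 × 10^(-16)

(a) 2 (quadratic); (b) |e_{n+1}| ≈ 2.960e-16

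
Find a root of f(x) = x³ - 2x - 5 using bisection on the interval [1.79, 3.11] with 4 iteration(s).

f(x) = x³ - 2x - 5
Initial interval: [1.79, 3.11]

Iteration 1:
  c_1 = (1.790000 + 3.110000)/2 = 2.450000
  f(c_1) = f(2.450000) = 4.806125
  f(a) × f(c) < 0, new interval: [1.790000, 2.450000]
Iteration 2:
  c_2 = (1.790000 + 2.450000)/2 = 2.120000
  f(c_2) = f(2.120000) = 0.288128
  f(a) × f(c) < 0, new interval: [1.790000, 2.120000]
Iteration 3:
  c_3 = (1.790000 + 2.120000)/2 = 1.955000
  f(c_3) = f(1.955000) = -1.437941
  f(a) × f(c) ≥ 0, new interval: [1.955000, 2.120000]
Iteration 4:
  c_4 = (1.955000 + 2.120000)/2 = 2.037500
  f(c_4) = f(2.037500) = -0.616510
  f(a) × f(c) ≥ 0, new interval: [2.037500, 2.120000]

After 4 iteration(s), the approximation is c_4 = 2.037500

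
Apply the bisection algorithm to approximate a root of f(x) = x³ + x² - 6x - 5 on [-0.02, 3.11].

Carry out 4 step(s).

f(x) = x³ + x² - 6x - 5
Initial interval: [-0.02, 3.11]

Iteration 1:
  c_1 = (-0.020000 + 3.110000)/2 = 1.545000
  f(c_1) = f(1.545000) = -8.195021
  f(a) × f(c) ≥ 0, new interval: [1.545000, 3.110000]
Iteration 2:
  c_2 = (1.545000 + 3.110000)/2 = 2.327500
  f(c_2) = f(2.327500) = -0.939080
  f(a) × f(c) ≥ 0, new interval: [2.327500, 3.110000]
Iteration 3:
  c_3 = (2.327500 + 3.110000)/2 = 2.718750
  f(c_3) = f(2.718750) = 6.175018
  f(a) × f(c) < 0, new interval: [2.327500, 2.718750]
Iteration 4:
  c_4 = (2.327500 + 2.718750)/2 = 2.523125
  f(c_4) = f(2.523125) = 2.290027
  f(a) × f(c) < 0, new interval: [2.327500, 2.523125]

After 4 iteration(s), the approximation is c_4 = 2.523125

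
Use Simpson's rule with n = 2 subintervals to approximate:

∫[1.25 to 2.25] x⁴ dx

f(x) = x⁴
a = 1.25, b = 2.25, n = 2
h = (b - a)/n = 0.500000

Simpson's rule: (h/3)[f(x₀) + 4f(x₁) + 2f(x₂) + ... + f(xₙ)]

x_0 = 1.2500, f(x_0) = 2.441406, coefficient = 1
x_1 = 1.7500, f(x_1) = 9.378906, coefficient = 4
x_2 = 2.2500, f(x_2) = 25.628906, coefficient = 1

I ≈ (0.500000/3) × 65.585938 = 10.930990
Exact value: 10.922656
Error: 0.008333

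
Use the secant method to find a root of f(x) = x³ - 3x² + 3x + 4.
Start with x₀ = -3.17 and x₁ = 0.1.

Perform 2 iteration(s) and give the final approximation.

f(x) = x³ - 3x² + 3x + 4
x₀ = -3.17, x₁ = 0.1

Secant formula: x_{n+1} = x_n - f(x_n)(x_n - x_{n-1})/(f(x_n) - f(x_{n-1}))

Iteration 1:
  f(-3.170000) = -67.511713
  f(0.100000) = 4.271000
  x_2 = 0.100000 - 4.271000×(0.100000 - (-3.170000))/(4.271000 - (-67.511713))
       = -0.094562
Iteration 2:
  f(0.100000) = 4.271000
  f(-0.094562) = 3.688643
  x_3 = -0.094562 - 3.688643×(-0.094562 - 0.100000)/(3.688643 - 4.271000)
       = -1.326915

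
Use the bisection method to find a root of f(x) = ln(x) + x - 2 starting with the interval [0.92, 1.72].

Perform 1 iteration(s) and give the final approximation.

f(x) = ln(x) + x - 2
Initial interval: [0.92, 1.72]

Iteration 1:
  c_1 = (0.920000 + 1.720000)/2 = 1.320000
  f(c_1) = f(1.320000) = -0.402368
  f(a) × f(c) ≥ 0, new interval: [1.320000, 1.720000]

After 1 iteration(s), the approximation is c_1 = 1.320000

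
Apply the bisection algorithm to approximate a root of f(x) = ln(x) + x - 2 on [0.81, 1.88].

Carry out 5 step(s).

f(x) = ln(x) + x - 2
Initial interval: [0.81, 1.88]

Iteration 1:
  c_1 = (0.810000 + 1.880000)/2 = 1.345000
  f(c_1) = f(1.345000) = -0.358606
  f(a) × f(c) ≥ 0, new interval: [1.345000, 1.880000]
Iteration 2:
  c_2 = (1.345000 + 1.880000)/2 = 1.612500
  f(c_2) = f(1.612500) = 0.090286
  f(a) × f(c) < 0, new interval: [1.345000, 1.612500]
Iteration 3:
  c_3 = (1.345000 + 1.612500)/2 = 1.478750
  f(c_3) = f(1.478750) = -0.130053
  f(a) × f(c) ≥ 0, new interval: [1.478750, 1.612500]
Iteration 4:
  c_4 = (1.478750 + 1.612500)/2 = 1.545625
  f(c_4) = f(1.545625) = -0.018947
  f(a) × f(c) ≥ 0, new interval: [1.545625, 1.612500]
Iteration 5:
  c_5 = (1.545625 + 1.612500)/2 = 1.579062
  f(c_5) = f(1.579062) = 0.035894
  f(a) × f(c) < 0, new interval: [1.545625, 1.579062]

After 5 iteration(s), the approximation is c_5 = 1.579062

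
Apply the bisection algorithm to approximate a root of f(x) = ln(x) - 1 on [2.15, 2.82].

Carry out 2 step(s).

f(x) = ln(x) - 1
Initial interval: [2.15, 2.82]

Iteration 1:
  c_1 = (2.150000 + 2.820000)/2 = 2.485000
  f(c_1) = f(2.485000) = -0.089727
  f(a) × f(c) ≥ 0, new interval: [2.485000, 2.820000]
Iteration 2:
  c_2 = (2.485000 + 2.820000)/2 = 2.652500
  f(c_2) = f(2.652500) = -0.024497
  f(a) × f(c) ≥ 0, new interval: [2.652500, 2.820000]

After 2 iteration(s), the approximation is c_2 = 2.652500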